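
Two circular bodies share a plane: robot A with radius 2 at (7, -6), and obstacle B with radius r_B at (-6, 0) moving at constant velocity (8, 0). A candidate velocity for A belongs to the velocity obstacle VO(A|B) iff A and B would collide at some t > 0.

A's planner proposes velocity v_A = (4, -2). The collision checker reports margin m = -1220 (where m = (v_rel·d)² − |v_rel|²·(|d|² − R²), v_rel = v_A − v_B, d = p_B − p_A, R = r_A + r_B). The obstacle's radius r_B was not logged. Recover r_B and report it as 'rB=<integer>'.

m = -1220
d = (-13, 6);  v_rel = (-4, -2),  |v_rel|² = 20
v_rel×d = (-4)·(6) − (-2)·(-13) = -50
since m = R²·20 − (-50)²:  R² = (2500 + -1220) / 20 = 64
R = √64 = 8  ⇒  r_B = 8 − 2 = 6

rB=6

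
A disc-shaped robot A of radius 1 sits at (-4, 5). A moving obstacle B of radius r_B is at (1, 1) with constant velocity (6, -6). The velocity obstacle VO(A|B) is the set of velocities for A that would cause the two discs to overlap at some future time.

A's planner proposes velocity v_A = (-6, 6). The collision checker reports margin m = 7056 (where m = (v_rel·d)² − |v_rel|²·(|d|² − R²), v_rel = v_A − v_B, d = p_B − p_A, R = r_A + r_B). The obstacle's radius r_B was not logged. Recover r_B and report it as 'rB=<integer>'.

m = 7056
d = (5, -4);  v_rel = (-12, 12),  |v_rel|² = 288
v_rel×d = (-12)·(-4) − (12)·(5) = -12
since m = R²·288 − (-12)²:  R² = (144 + 7056) / 288 = 25
R = √25 = 5  ⇒  r_B = 5 − 1 = 4

rB=4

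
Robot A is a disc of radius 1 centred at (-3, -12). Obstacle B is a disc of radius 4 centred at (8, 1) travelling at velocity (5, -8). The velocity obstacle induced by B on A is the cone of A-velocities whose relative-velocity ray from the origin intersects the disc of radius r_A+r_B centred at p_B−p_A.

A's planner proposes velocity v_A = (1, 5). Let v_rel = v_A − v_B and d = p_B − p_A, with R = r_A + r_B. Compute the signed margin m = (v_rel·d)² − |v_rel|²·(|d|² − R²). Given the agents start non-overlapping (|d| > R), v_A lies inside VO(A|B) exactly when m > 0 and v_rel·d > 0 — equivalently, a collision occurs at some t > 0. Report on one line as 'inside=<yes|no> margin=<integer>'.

d = (11, 13),  |d|² = 290;  R = 1+4 = 5,  c = 290−5² = 265
v_rel = (-4, 13),  |v_rel|² = 185;  v_rel·d = (-4)·(11) + (13)·(13) = 125
185·t² − 250·t + 265 = 0  ⇒  m = 125² − 185·265 = -33400
m = -33400 < 0,  v_rel·d = 125 > 0  ⇒  outside

inside=no margin=-33400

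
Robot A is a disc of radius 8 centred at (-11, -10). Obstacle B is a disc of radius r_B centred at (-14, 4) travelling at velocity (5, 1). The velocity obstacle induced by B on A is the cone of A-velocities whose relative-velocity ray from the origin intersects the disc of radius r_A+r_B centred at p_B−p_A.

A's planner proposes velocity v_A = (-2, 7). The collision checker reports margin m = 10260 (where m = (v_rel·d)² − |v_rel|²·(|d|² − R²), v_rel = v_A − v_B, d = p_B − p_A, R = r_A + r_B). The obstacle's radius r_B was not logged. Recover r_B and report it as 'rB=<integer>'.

m = 10260
d = (-3, 14);  v_rel = (-7, 6),  |v_rel|² = 85
v_rel×d = (-7)·(14) − (6)·(-3) = -80
since m = R²·85 − (-80)²:  R² = (6400 + 10260) / 85 = 196
R = √196 = 14  ⇒  r_B = 14 − 8 = 6

rB=6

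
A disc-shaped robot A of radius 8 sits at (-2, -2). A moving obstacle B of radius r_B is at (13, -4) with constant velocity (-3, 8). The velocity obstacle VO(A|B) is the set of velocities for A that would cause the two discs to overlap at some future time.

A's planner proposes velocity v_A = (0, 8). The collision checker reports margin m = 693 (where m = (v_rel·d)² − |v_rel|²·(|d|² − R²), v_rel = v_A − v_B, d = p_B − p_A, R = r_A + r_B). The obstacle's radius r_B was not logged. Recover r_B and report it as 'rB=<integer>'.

m = 693
d = (15, -2);  v_rel = (3, 0),  |v_rel|² = 9
v_rel×d = (3)·(-2) − (0)·(15) = -6
since m = R²·9 − (-6)²:  R² = (36 + 693) / 9 = 81
R = √81 = 9  ⇒  r_B = 9 − 8 = 1

rB=1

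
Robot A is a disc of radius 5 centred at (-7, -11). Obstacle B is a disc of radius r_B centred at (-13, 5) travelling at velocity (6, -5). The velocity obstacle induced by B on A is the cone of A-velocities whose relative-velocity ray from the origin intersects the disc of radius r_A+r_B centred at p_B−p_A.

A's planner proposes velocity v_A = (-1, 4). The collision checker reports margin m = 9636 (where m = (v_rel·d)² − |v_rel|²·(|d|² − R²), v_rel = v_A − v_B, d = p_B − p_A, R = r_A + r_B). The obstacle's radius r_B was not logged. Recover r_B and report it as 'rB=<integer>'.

m = 9636
d = (-6, 16);  v_rel = (-7, 9),  |v_rel|² = 130
v_rel×d = (-7)·(16) − (9)·(-6) = -58
since m = R²·130 − (-58)²:  R² = (3364 + 9636) / 130 = 100
R = √100 = 10  ⇒  r_B = 10 − 5 = 5

rB=5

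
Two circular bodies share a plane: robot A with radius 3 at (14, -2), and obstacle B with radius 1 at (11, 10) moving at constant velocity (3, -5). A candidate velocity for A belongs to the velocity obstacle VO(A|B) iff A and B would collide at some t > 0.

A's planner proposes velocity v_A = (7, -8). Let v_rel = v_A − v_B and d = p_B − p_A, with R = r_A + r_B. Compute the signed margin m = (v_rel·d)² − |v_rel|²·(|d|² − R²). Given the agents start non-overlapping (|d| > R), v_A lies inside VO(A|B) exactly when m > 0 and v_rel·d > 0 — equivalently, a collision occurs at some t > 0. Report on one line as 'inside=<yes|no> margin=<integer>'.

d = (-3, 12),  |d|² = 153;  R = 3+1 = 4,  c = 153−4² = 137
v_rel = (4, -3),  |v_rel|² = 25;  v_rel·d = (4)·(-3) + (-3)·(12) = -48
25·t² + 96·t + 137 = 0  ⇒  m = (-48)² − 25·137 = -1121
m = -1121 < 0,  v_rel·d = -48 < 0  ⇒  outside

inside=no margin=-1121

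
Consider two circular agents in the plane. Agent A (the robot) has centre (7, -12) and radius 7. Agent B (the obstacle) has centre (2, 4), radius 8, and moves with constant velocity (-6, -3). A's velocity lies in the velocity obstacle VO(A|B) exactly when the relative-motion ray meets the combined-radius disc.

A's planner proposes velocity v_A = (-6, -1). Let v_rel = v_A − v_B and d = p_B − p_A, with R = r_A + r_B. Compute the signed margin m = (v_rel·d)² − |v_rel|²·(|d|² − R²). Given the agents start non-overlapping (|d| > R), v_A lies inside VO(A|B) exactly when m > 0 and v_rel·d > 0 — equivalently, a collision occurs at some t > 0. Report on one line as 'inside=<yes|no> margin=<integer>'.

d = (-5, 16),  |d|² = 281;  R = 7+8 = 15,  c = 281−15² = 56
v_rel = (0, 2),  |v_rel|² = 4;  v_rel·d = (0)·(-5) + (2)·(16) = 32
4·t² − 64·t + 56 = 0  ⇒  m = 32² − 4·56 = 800
m = 800 > 0,  v_rel·d = 32 > 0  ⇒  inside

inside=yes margin=800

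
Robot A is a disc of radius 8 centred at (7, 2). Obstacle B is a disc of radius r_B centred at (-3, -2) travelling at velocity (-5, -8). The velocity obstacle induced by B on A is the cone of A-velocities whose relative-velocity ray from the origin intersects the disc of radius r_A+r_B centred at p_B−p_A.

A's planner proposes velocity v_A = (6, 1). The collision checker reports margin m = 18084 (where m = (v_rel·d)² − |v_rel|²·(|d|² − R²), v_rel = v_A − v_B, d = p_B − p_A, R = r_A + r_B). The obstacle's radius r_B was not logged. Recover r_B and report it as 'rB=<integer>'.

m = 18084
d = (-10, -4);  v_rel = (11, 9),  |v_rel|² = 202
v_rel×d = (11)·(-4) − (9)·(-10) = 46
since m = R²·202 − 46²:  R² = (2116 + 18084) / 202 = 100
R = √100 = 10  ⇒  r_B = 10 − 8 = 2

rB=2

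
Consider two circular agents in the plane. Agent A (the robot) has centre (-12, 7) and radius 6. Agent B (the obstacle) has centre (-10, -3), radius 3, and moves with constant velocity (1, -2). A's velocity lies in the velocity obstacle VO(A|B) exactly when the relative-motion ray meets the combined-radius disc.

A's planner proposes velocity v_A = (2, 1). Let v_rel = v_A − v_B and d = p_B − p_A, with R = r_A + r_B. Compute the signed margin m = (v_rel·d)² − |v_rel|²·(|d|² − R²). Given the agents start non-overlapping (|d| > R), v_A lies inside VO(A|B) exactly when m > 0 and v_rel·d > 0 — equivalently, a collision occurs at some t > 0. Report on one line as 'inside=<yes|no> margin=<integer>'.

d = (2, -10),  |d|² = 104;  R = 6+3 = 9,  c = 104−9² = 23
v_rel = (1, 3),  |v_rel|² = 10;  v_rel·d = (1)·(2) + (3)·(-10) = -28
10·t² + 56·t + 23 = 0  ⇒  m = (-28)² − 10·23 = 554
m = 554 > 0,  v_rel·d = -28 < 0  ⇒  outside

inside=no margin=554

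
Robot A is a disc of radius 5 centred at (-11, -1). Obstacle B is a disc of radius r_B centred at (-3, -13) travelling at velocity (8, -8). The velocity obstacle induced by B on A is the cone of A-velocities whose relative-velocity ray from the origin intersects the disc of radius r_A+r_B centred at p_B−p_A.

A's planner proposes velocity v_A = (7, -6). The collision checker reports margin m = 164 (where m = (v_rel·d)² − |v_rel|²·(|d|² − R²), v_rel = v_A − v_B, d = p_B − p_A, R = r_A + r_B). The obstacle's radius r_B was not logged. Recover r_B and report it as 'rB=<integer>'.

m = 164
d = (8, -12);  v_rel = (-1, 2),  |v_rel|² = 5
v_rel×d = (-1)·(-12) − (2)·(8) = -4
since m = R²·5 − (-4)²:  R² = (16 + 164) / 5 = 36
R = √36 = 6  ⇒  r_B = 6 − 5 = 1

rB=1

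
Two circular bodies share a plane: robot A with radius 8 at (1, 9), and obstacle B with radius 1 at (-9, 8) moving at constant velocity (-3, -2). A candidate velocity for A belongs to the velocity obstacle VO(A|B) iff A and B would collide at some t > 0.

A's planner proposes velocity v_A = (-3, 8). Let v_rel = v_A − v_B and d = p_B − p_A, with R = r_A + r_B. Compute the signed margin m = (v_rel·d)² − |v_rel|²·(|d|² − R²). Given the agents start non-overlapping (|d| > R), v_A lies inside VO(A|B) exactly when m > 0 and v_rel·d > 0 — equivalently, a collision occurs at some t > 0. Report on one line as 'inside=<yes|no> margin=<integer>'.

d = (-10, -1),  |d|² = 101;  R = 8+1 = 9,  c = 101−9² = 20
v_rel = (0, 10),  |v_rel|² = 100;  v_rel·d = (0)·(-10) + (10)·(-1) = -10
100·t² + 20·t + 20 = 0  ⇒  m = (-10)² − 100·20 = -1900
m = -1900 < 0,  v_rel·d = -10 < 0  ⇒  outside

inside=no margin=-1900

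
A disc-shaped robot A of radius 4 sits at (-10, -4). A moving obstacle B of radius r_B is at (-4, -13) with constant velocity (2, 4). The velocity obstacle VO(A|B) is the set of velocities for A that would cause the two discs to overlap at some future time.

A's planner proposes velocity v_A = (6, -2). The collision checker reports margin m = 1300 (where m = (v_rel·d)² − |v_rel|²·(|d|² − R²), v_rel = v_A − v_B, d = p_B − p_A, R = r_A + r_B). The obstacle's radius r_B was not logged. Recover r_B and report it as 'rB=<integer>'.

m = 1300
d = (6, -9);  v_rel = (4, -6),  |v_rel|² = 52
v_rel×d = (4)·(-9) − (-6)·(6) = 0
since m = R²·52 − 0²:  R² = (0 + 1300) / 52 = 25
R = √25 = 5  ⇒  r_B = 5 − 4 = 1

rB=1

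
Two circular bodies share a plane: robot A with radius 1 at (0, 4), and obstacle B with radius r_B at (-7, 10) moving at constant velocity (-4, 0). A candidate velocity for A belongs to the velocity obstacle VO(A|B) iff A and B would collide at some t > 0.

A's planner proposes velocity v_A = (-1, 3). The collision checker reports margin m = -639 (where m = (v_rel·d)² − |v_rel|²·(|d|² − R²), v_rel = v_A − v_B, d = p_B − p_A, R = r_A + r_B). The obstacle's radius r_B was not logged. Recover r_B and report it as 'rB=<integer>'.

m = -639
d = (-7, 6);  v_rel = (3, 3),  |v_rel|² = 18
v_rel×d = (3)·(6) − (3)·(-7) = 39
since m = R²·18 − 39²:  R² = (1521 + -639) / 18 = 49
R = √49 = 7  ⇒  r_B = 7 − 1 = 6

rB=6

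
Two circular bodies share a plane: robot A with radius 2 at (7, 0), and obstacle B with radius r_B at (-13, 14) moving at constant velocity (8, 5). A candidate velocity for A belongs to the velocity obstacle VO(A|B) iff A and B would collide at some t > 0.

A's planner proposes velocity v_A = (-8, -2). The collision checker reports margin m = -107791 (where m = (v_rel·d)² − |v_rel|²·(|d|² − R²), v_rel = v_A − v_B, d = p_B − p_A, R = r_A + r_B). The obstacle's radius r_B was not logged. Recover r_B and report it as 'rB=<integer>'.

m = -107791
d = (-20, 14);  v_rel = (-16, -7),  |v_rel|² = 305
v_rel×d = (-16)·(14) − (-7)·(-20) = -364
since m = R²·305 − (-364)²:  R² = (132496 + -107791) / 305 = 81
R = √81 = 9  ⇒  r_B = 9 − 2 = 7

rB=7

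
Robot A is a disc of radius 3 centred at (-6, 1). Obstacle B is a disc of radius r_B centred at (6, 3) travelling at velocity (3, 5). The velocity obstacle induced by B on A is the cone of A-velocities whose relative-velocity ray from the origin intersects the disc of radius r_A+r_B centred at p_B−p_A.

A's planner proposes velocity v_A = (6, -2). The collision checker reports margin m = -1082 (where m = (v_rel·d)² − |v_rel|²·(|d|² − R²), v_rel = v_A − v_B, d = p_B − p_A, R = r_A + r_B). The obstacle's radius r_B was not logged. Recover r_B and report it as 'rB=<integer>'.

m = -1082
d = (12, 2);  v_rel = (3, -7),  |v_rel|² = 58
v_rel×d = (3)·(2) − (-7)·(12) = 90
since m = R²·58 − 90²:  R² = (8100 + -1082) / 58 = 121
R = √121 = 11  ⇒  r_B = 11 − 3 = 8

rB=8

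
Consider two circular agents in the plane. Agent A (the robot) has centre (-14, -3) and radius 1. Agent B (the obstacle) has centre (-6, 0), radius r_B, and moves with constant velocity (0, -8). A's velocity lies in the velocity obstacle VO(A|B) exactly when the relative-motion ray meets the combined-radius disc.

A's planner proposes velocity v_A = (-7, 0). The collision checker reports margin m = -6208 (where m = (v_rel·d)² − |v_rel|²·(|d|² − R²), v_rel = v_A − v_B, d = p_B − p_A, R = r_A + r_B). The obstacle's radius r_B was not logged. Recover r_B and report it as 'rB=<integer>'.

m = -6208
d = (8, 3);  v_rel = (-7, 8),  |v_rel|² = 113
v_rel×d = (-7)·(3) − (8)·(8) = -85
since m = R²·113 − (-85)²:  R² = (7225 + -6208) / 113 = 9
R = √9 = 3  ⇒  r_B = 3 − 1 = 2

rB=2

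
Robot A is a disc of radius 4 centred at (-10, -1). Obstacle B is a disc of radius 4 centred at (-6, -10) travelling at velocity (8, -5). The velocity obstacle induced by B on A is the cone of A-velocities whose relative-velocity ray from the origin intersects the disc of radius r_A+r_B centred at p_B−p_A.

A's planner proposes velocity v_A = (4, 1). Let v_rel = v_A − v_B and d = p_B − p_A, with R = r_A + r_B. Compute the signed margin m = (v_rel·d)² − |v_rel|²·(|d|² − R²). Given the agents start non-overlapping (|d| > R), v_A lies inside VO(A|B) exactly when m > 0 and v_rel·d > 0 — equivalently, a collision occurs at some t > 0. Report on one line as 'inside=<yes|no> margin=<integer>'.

d = (4, -9),  |d|² = 97;  R = 4+4 = 8,  c = 97−8² = 33
v_rel = (-4, 6),  |v_rel|² = 52;  v_rel·d = (-4)·(4) + (6)·(-9) = -70
52·t² + 140·t + 33 = 0  ⇒  m = (-70)² − 52·33 = 3184
m = 3184 > 0,  v_rel·d = -70 < 0  ⇒  outside

inside=no margin=3184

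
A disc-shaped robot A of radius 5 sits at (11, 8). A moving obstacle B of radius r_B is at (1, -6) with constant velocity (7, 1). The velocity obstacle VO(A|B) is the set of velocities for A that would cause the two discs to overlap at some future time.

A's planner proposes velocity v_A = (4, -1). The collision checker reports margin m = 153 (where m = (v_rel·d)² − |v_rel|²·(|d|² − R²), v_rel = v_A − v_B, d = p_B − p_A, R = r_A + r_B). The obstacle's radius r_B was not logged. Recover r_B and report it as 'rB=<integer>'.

m = 153
d = (-10, -14);  v_rel = (-3, -2),  |v_rel|² = 13
v_rel×d = (-3)·(-14) − (-2)·(-10) = 22
since m = R²·13 − 22²:  R² = (484 + 153) / 13 = 49
R = √49 = 7  ⇒  r_B = 7 − 5 = 2

rB=2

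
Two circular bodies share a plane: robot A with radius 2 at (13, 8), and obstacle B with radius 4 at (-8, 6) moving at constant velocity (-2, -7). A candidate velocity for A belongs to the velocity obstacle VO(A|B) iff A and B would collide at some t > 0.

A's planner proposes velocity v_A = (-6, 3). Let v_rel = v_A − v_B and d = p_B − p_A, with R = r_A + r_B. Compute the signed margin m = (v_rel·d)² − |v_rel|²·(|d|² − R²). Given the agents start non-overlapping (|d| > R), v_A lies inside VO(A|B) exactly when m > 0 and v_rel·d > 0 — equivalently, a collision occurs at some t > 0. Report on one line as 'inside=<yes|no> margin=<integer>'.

d = (-21, -2),  |d|² = 445;  R = 2+4 = 6,  c = 445−6² = 409
v_rel = (-4, 10),  |v_rel|² = 116;  v_rel·d = (-4)·(-21) + (10)·(-2) = 64
116·t² − 128·t + 409 = 0  ⇒  m = 64² − 116·409 = -43348
m = -43348 < 0,  v_rel·d = 64 > 0  ⇒  outside

inside=no margin=-43348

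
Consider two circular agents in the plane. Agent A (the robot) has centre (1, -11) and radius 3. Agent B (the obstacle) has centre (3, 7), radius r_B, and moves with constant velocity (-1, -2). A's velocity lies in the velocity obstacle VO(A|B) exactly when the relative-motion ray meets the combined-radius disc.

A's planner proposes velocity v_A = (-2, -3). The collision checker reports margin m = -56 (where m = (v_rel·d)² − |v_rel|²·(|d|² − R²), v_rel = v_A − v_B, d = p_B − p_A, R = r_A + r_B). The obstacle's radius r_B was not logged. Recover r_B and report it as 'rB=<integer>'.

m = -56
d = (2, 18);  v_rel = (-1, -1),  |v_rel|² = 2
v_rel×d = (-1)·(18) − (-1)·(2) = -16
since m = R²·2 − (-16)²:  R² = (256 + -56) / 2 = 100
R = √100 = 10  ⇒  r_B = 10 − 3 = 7

rB=7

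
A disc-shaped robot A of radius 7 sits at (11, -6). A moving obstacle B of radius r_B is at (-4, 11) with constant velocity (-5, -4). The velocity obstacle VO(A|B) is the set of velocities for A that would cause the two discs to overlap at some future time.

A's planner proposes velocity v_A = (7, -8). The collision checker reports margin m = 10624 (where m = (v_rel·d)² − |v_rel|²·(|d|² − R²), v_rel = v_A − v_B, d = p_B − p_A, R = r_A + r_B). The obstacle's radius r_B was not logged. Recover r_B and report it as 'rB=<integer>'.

m = 10624
d = (-15, 17);  v_rel = (12, -4),  |v_rel|² = 160
v_rel×d = (12)·(17) − (-4)·(-15) = 144
since m = R²·160 − 144²:  R² = (20736 + 10624) / 160 = 196
R = √196 = 14  ⇒  r_B = 14 − 7 = 7

rB=7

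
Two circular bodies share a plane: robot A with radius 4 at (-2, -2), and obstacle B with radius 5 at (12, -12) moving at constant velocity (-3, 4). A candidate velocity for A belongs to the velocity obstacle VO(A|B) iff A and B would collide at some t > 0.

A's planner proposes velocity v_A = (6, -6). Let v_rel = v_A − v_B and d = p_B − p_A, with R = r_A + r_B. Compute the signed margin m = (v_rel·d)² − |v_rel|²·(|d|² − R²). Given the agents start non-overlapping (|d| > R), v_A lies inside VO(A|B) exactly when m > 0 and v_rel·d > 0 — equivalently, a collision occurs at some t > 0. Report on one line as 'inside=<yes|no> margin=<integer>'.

d = (14, -10),  |d|² = 296;  R = 4+5 = 9,  c = 296−9² = 215
v_rel = (9, -10),  |v_rel|² = 181;  v_rel·d = (9)·(14) + (-10)·(-10) = 226
181·t² − 452·t + 215 = 0  ⇒  m = 226² − 181·215 = 12161
m = 12161 > 0,  v_rel·d = 226 > 0  ⇒  inside

inside=yes margin=12161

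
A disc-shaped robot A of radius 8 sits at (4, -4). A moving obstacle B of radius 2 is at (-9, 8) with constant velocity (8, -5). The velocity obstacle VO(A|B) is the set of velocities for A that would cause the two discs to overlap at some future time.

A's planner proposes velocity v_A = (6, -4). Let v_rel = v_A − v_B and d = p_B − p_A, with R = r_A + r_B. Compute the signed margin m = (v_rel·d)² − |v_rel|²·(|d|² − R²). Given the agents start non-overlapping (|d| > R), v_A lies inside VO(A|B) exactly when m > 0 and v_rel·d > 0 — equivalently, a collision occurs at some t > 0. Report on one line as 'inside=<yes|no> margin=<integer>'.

d = (-13, 12),  |d|² = 313;  R = 8+2 = 10,  c = 313−10² = 213
v_rel = (-2, 1),  |v_rel|² = 5;  v_rel·d = (-2)·(-13) + (1)·(12) = 38
5·t² − 76·t + 213 = 0  ⇒  m = 38² − 5·213 = 379
m = 379 > 0,  v_rel·d = 38 > 0  ⇒  inside

inside=yes margin=379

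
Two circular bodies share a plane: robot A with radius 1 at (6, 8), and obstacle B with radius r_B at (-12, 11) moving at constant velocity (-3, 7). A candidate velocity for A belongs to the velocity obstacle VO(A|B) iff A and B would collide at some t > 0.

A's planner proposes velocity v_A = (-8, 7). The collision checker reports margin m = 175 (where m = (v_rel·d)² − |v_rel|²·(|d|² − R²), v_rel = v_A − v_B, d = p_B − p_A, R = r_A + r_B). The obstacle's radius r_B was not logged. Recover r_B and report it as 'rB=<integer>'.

m = 175
d = (-18, 3);  v_rel = (-5, 0),  |v_rel|² = 25
v_rel×d = (-5)·(3) − (0)·(-18) = -15
since m = R²·25 − (-15)²:  R² = (225 + 175) / 25 = 16
R = √16 = 4  ⇒  r_B = 4 − 1 = 3

rB=3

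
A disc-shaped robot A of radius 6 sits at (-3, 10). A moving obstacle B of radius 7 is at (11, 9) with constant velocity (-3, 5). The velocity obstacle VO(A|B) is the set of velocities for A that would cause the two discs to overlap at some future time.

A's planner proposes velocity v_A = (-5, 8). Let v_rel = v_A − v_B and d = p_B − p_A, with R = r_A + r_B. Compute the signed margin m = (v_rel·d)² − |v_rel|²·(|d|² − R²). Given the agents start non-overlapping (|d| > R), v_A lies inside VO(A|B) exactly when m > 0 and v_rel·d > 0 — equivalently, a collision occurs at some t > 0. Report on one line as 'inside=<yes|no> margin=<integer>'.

d = (14, -1),  |d|² = 197;  R = 6+7 = 13,  c = 197−13² = 28
v_rel = (-2, 3),  |v_rel|² = 13;  v_rel·d = (-2)·(14) + (3)·(-1) = -31
13·t² + 62·t + 28 = 0  ⇒  m = (-31)² − 13·28 = 597
m = 597 > 0,  v_rel·d = -31 < 0  ⇒  outside

inside=no margin=597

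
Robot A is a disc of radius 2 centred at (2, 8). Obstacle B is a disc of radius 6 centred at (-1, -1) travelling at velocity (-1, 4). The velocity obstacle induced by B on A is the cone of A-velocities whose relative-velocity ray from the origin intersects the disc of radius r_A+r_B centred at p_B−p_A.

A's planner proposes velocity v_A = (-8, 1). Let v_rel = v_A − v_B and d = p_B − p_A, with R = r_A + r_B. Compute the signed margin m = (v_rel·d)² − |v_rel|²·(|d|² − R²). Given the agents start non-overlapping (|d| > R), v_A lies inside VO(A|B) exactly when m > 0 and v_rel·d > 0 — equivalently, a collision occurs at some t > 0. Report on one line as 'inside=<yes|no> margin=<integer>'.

d = (-3, -9),  |d|² = 90;  R = 2+6 = 8,  c = 90−8² = 26
v_rel = (-7, -3),  |v_rel|² = 58;  v_rel·d = (-7)·(-3) + (-3)·(-9) = 48
58·t² − 96·t + 26 = 0  ⇒  m = 48² − 58·26 = 796
m = 796 > 0,  v_rel·d = 48 > 0  ⇒  inside

inside=yes margin=796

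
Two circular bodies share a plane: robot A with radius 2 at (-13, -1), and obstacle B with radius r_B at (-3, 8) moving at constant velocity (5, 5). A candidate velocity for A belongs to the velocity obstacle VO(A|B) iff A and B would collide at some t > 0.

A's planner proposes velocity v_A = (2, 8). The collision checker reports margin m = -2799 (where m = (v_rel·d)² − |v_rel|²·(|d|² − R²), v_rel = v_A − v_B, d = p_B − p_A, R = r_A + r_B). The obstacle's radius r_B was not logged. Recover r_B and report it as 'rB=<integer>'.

m = -2799
d = (10, 9);  v_rel = (-3, 3),  |v_rel|² = 18
v_rel×d = (-3)·(9) − (3)·(10) = -57
since m = R²·18 − (-57)²:  R² = (3249 + -2799) / 18 = 25
R = √25 = 5  ⇒  r_B = 5 − 2 = 3

rB=3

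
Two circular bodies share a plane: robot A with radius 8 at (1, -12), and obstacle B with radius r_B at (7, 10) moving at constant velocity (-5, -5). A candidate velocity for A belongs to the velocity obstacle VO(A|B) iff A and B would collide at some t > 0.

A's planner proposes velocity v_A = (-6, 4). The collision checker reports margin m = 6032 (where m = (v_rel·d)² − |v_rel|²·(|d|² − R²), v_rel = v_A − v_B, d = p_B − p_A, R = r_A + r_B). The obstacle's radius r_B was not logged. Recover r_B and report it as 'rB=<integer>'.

m = 6032
d = (6, 22);  v_rel = (-1, 9),  |v_rel|² = 82
v_rel×d = (-1)·(22) − (9)·(6) = -76
since m = R²·82 − (-76)²:  R² = (5776 + 6032) / 82 = 144
R = √144 = 12  ⇒  r_B = 12 − 8 = 4

rB=4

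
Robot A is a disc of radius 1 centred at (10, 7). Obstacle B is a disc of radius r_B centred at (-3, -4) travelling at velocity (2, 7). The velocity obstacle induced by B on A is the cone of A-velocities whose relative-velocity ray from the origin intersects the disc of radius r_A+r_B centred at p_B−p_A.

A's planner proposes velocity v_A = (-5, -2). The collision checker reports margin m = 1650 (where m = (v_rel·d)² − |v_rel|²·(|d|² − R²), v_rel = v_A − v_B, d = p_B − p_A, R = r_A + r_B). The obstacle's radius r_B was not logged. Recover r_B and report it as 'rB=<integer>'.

m = 1650
d = (-13, -11);  v_rel = (-7, -9),  |v_rel|² = 130
v_rel×d = (-7)·(-11) − (-9)·(-13) = -40
since m = R²·130 − (-40)²:  R² = (1600 + 1650) / 130 = 25
R = √25 = 5  ⇒  r_B = 5 − 1 = 4

rB=4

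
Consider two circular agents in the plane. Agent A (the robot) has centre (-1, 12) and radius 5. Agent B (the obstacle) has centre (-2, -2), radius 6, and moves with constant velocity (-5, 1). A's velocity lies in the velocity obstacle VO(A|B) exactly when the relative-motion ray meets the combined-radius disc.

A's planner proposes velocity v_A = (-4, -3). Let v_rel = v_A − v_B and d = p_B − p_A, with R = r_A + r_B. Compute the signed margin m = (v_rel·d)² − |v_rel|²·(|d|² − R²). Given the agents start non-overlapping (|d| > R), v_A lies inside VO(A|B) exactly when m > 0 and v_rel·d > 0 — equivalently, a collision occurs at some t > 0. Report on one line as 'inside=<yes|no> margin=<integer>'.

d = (-1, -14),  |d|² = 197;  R = 5+6 = 11,  c = 197−11² = 76
v_rel = (1, -4),  |v_rel|² = 17;  v_rel·d = (1)·(-1) + (-4)·(-14) = 55
17·t² − 110·t + 76 = 0  ⇒  m = 55² − 17·76 = 1733
m = 1733 > 0,  v_rel·d = 55 > 0  ⇒  inside

inside=yes margin=1733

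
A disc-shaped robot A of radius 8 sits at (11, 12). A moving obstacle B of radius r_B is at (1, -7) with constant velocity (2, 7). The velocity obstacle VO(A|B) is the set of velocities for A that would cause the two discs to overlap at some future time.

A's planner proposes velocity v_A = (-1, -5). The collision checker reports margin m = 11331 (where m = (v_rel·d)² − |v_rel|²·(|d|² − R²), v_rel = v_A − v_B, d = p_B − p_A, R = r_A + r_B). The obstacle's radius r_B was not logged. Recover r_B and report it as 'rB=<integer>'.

m = 11331
d = (-10, -19);  v_rel = (-3, -12),  |v_rel|² = 153
v_rel×d = (-3)·(-19) − (-12)·(-10) = -63
since m = R²·153 − (-63)²:  R² = (3969 + 11331) / 153 = 100
R = √100 = 10  ⇒  r_B = 10 − 8 = 2

rB=2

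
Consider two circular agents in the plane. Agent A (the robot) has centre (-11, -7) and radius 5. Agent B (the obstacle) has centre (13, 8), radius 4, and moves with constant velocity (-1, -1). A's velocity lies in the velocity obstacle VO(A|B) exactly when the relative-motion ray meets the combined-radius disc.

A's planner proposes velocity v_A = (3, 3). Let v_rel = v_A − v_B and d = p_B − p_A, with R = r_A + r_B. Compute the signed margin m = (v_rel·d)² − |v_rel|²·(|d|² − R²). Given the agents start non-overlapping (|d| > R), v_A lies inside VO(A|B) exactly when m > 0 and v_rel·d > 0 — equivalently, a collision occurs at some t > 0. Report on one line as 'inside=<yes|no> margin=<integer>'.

d = (24, 15),  |d|² = 801;  R = 5+4 = 9,  c = 801−9² = 720
v_rel = (4, 4),  |v_rel|² = 32;  v_rel·d = (4)·(24) + (4)·(15) = 156
32·t² − 312·t + 720 = 0  ⇒  m = 156² − 32·720 = 1296
m = 1296 > 0,  v_rel·d = 156 > 0  ⇒  inside

inside=yes margin=1296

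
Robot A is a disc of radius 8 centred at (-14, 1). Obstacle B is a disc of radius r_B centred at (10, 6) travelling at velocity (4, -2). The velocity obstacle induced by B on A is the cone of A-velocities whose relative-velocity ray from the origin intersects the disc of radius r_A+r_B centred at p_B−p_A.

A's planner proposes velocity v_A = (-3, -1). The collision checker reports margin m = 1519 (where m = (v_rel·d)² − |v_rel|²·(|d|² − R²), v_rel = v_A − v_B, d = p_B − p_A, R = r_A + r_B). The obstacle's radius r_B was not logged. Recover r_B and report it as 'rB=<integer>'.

m = 1519
d = (24, 5);  v_rel = (-7, 1),  |v_rel|² = 50
v_rel×d = (-7)·(5) − (1)·(24) = -59
since m = R²·50 − (-59)²:  R² = (3481 + 1519) / 50 = 100
R = √100 = 10  ⇒  r_B = 10 − 8 = 2

rB=2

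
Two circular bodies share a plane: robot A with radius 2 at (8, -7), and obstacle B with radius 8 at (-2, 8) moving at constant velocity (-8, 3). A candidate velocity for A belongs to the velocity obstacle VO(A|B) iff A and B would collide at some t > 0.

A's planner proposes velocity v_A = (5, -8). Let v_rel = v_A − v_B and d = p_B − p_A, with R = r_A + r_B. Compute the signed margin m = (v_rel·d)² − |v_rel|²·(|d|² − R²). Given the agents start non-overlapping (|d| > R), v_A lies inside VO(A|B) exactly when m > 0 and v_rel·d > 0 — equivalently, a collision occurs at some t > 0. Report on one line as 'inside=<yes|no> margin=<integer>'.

d = (-10, 15),  |d|² = 325;  R = 2+8 = 10,  c = 325−10² = 225
v_rel = (13, -11),  |v_rel|² = 290;  v_rel·d = (13)·(-10) + (-11)·(15) = -295
290·t² + 590·t + 225 = 0  ⇒  m = (-295)² − 290·225 = 21775
m = 21775 > 0,  v_rel·d = -295 < 0  ⇒  outside

inside=no margin=21775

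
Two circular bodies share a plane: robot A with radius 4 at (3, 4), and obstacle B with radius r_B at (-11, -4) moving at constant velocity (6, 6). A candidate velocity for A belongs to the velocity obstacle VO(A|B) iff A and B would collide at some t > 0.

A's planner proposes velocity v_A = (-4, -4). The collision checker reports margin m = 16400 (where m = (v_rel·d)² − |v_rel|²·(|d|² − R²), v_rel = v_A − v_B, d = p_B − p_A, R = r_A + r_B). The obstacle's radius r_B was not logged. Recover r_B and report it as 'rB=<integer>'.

m = 16400
d = (-14, -8);  v_rel = (-10, -10),  |v_rel|² = 200
v_rel×d = (-10)·(-8) − (-10)·(-14) = -60
since m = R²·200 − (-60)²:  R² = (3600 + 16400) / 200 = 100
R = √100 = 10  ⇒  r_B = 10 − 4 = 6

rB=6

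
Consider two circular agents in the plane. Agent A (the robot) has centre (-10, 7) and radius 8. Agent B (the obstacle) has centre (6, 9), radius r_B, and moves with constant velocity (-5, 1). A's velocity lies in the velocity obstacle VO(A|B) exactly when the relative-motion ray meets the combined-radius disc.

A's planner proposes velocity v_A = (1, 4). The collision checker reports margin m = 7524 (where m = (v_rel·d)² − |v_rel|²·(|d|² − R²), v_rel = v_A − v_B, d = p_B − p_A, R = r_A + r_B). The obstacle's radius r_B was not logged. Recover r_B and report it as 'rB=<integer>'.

m = 7524
d = (16, 2);  v_rel = (6, 3),  |v_rel|² = 45
v_rel×d = (6)·(2) − (3)·(16) = -36
since m = R²·45 − (-36)²:  R² = (1296 + 7524) / 45 = 196
R = √196 = 14  ⇒  r_B = 14 − 8 = 6

rB=6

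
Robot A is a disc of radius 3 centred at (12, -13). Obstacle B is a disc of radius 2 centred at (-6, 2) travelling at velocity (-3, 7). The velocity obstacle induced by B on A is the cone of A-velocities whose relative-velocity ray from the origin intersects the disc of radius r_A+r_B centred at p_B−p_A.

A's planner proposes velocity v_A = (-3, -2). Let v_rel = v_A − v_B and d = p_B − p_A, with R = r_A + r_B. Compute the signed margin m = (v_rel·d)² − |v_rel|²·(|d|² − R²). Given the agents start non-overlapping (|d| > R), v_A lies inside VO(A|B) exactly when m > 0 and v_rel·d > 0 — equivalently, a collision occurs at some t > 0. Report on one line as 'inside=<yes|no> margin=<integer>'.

d = (-18, 15),  |d|² = 549;  R = 3+2 = 5,  c = 549−5² = 524
v_rel = (0, -9),  |v_rel|² = 81;  v_rel·d = (0)·(-18) + (-9)·(15) = -135
81·t² + 270·t + 524 = 0  ⇒  m = (-135)² − 81·524 = -24219
m = -24219 < 0,  v_rel·d = -135 < 0  ⇒  outside

inside=no margin=-24219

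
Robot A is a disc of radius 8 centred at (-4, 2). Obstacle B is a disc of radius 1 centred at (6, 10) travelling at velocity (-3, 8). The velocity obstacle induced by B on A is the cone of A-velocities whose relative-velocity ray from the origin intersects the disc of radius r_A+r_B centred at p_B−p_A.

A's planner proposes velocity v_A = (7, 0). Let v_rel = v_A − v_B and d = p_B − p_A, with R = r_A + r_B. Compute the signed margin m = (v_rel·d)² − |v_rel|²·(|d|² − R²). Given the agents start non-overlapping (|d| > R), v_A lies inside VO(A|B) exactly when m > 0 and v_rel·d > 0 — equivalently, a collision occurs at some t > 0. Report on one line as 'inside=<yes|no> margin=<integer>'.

d = (10, 8),  |d|² = 164;  R = 8+1 = 9,  c = 164−9² = 83
v_rel = (10, -8),  |v_rel|² = 164;  v_rel·d = (10)·(10) + (-8)·(8) = 36
164·t² − 72·t + 83 = 0  ⇒  m = 36² − 164·83 = -12316
m = -12316 < 0,  v_rel·d = 36 > 0  ⇒  outside

inside=no margin=-12316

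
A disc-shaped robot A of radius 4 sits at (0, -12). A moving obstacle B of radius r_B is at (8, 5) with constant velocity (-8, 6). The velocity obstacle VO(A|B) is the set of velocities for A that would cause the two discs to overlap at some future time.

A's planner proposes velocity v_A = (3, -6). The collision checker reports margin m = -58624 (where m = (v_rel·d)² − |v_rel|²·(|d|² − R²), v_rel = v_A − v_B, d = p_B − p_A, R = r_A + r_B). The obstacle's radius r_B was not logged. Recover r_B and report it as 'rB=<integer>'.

m = -58624
d = (8, 17);  v_rel = (11, -12),  |v_rel|² = 265
v_rel×d = (11)·(17) − (-12)·(8) = 283
since m = R²·265 − 283²:  R² = (80089 + -58624) / 265 = 81
R = √81 = 9  ⇒  r_B = 9 − 4 = 5

rB=5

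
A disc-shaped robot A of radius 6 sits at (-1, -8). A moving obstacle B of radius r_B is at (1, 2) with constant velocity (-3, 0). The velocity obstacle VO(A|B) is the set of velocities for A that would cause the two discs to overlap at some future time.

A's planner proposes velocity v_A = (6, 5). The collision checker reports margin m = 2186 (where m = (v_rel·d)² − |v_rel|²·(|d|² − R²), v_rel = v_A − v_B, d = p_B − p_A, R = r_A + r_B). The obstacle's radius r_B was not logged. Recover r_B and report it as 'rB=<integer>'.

m = 2186
d = (2, 10);  v_rel = (9, 5),  |v_rel|² = 106
v_rel×d = (9)·(10) − (5)·(2) = 80
since m = R²·106 − 80²:  R² = (6400 + 2186) / 106 = 81
R = √81 = 9  ⇒  r_B = 9 − 6 = 3

rB=3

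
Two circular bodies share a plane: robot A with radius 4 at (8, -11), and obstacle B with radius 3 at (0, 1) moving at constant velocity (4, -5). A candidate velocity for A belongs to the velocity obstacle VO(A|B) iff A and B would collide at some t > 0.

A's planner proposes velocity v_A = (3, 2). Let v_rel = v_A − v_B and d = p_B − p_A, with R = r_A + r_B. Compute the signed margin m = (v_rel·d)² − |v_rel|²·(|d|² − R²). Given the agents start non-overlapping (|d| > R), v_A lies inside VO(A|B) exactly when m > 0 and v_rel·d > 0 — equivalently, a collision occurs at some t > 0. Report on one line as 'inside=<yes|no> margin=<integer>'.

d = (-8, 12),  |d|² = 208;  R = 4+3 = 7,  c = 208−7² = 159
v_rel = (-1, 7),  |v_rel|² = 50;  v_rel·d = (-1)·(-8) + (7)·(12) = 92
50·t² − 184·t + 159 = 0  ⇒  m = 92² − 50·159 = 514
m = 514 > 0,  v_rel·d = 92 > 0  ⇒  inside

inside=yes margin=514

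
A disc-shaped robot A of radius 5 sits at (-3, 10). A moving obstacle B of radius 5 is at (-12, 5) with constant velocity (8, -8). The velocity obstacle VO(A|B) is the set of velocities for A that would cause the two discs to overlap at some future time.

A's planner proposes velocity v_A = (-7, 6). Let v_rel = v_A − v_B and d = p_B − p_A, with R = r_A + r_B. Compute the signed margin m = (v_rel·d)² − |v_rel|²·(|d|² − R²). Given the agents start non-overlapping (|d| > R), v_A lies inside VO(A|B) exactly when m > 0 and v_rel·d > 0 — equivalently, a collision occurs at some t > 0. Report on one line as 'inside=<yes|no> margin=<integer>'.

d = (-9, -5),  |d|² = 106;  R = 5+5 = 10,  c = 106−10² = 6
v_rel = (-15, 14),  |v_rel|² = 421;  v_rel·d = (-15)·(-9) + (14)·(-5) = 65
421·t² − 130·t + 6 = 0  ⇒  m = 65² − 421·6 = 1699
m = 1699 > 0,  v_rel·d = 65 > 0  ⇒  inside

inside=yes margin=1699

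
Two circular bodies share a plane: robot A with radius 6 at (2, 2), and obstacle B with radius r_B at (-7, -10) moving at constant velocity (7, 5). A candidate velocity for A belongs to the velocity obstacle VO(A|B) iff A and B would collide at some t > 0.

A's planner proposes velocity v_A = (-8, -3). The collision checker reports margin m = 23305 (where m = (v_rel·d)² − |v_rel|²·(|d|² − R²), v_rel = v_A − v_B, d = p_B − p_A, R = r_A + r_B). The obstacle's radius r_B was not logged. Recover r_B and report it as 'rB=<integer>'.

m = 23305
d = (-9, -12);  v_rel = (-15, -8),  |v_rel|² = 289
v_rel×d = (-15)·(-12) − (-8)·(-9) = 108
since m = R²·289 − 108²:  R² = (11664 + 23305) / 289 = 121
R = √121 = 11  ⇒  r_B = 11 − 6 = 5

rB=5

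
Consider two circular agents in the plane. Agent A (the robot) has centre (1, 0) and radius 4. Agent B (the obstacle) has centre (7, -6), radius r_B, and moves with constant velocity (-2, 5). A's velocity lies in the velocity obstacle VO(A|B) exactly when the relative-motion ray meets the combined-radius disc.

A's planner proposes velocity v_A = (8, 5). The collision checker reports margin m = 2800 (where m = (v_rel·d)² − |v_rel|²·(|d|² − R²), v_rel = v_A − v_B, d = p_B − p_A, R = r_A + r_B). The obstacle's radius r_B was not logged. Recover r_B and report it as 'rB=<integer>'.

m = 2800
d = (6, -6);  v_rel = (10, 0),  |v_rel|² = 100
v_rel×d = (10)·(-6) − (0)·(6) = -60
since m = R²·100 − (-60)²:  R² = (3600 + 2800) / 100 = 64
R = √64 = 8  ⇒  r_B = 8 − 4 = 4

rB=4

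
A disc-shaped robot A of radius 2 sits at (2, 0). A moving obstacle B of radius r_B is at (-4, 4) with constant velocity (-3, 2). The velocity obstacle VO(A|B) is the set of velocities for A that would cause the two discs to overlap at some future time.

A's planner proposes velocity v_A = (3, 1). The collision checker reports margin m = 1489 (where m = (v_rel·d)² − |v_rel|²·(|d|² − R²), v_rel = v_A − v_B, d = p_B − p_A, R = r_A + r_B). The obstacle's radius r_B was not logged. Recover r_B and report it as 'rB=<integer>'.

m = 1489
d = (-6, 4);  v_rel = (6, -1),  |v_rel|² = 37
v_rel×d = (6)·(4) − (-1)·(-6) = 18
since m = R²·37 − 18²:  R² = (324 + 1489) / 37 = 49
R = √49 = 7  ⇒  r_B = 7 − 2 = 5

rB=5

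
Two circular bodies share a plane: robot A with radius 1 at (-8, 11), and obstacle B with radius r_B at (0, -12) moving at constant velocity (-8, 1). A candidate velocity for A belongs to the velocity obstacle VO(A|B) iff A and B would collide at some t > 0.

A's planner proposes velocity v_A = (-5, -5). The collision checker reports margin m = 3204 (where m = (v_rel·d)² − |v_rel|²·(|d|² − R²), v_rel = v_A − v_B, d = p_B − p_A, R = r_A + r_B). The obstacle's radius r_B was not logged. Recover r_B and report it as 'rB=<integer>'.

m = 3204
d = (8, -23);  v_rel = (3, -6),  |v_rel|² = 45
v_rel×d = (3)·(-23) − (-6)·(8) = -21
since m = R²·45 − (-21)²:  R² = (441 + 3204) / 45 = 81
R = √81 = 9  ⇒  r_B = 9 − 1 = 8

rB=8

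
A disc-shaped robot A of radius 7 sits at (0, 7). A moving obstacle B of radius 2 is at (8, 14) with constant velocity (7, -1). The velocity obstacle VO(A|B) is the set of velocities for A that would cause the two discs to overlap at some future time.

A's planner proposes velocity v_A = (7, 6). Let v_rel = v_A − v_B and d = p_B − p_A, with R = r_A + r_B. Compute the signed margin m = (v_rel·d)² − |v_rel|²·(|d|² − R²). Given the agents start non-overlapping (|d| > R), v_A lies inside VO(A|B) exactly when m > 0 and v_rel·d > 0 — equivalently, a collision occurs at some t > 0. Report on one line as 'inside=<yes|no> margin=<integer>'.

d = (8, 7),  |d|² = 113;  R = 7+2 = 9,  c = 113−9² = 32
v_rel = (0, 7),  |v_rel|² = 49;  v_rel·d = (0)·(8) + (7)·(7) = 49
49·t² − 98·t + 32 = 0  ⇒  m = 49² − 49·32 = 833
m = 833 > 0,  v_rel·d = 49 > 0  ⇒  inside

inside=yes margin=833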